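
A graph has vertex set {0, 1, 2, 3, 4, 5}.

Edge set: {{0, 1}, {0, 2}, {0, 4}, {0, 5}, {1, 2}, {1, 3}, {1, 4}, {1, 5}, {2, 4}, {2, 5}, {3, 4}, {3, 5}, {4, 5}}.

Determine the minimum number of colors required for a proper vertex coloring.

5

0, 1, 2, 4, 5 are mutually adjacent (a clique of size 5), so at least 5 colors are needed.
5 colors suffice: color a → {1}; color b → {4}; color c → {5}; color d → {2, 3}; color e → {0}. Every edge joins two different colors.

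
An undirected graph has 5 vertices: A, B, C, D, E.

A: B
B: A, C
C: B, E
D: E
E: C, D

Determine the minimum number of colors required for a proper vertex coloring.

2

C and E are adjacent, so at least 2 colors are needed.
2 colors suffice: color 1 → {A, C, D}; color 2 → {B, E}. Each edge has distinct colors on its endpoints.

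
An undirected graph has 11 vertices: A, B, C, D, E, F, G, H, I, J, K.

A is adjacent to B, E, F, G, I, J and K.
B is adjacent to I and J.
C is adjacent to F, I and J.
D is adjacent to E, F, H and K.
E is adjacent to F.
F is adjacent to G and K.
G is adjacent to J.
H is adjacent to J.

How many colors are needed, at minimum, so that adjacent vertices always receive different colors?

3

A, B, J are mutually adjacent, so at least 3 colors are needed.
A valid assignment using 3 colors: A=1, B=3, C=1, D=1, E=3, F=2, G=3, H=3, I=2, J=2, K=3. No two adjacent vertices share a color.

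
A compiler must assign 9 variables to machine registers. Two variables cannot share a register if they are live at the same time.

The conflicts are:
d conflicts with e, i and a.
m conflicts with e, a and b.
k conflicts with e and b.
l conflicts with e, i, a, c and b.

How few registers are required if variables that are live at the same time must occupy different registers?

2

l and i conflict, so at least 2 registers are needed.
Using 2 registers: d=1, m=1, k=1, l=1, e=2, i=2, a=2, c=2, b=2. No two conflicting variables share a register.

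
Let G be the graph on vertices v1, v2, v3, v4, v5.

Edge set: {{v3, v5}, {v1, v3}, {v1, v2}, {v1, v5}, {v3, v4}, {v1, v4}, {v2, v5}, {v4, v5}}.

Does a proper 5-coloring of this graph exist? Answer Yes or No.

The chromatic number is 4. v1, v3, v4, v5 form a clique, so at least 4 colors are needed.
4 colors suffice: v1=2, v2=3, v3=3, v4=4, v5=1.
Since 5 ≥ 4, a proper 5-coloring certainly exists.

Yes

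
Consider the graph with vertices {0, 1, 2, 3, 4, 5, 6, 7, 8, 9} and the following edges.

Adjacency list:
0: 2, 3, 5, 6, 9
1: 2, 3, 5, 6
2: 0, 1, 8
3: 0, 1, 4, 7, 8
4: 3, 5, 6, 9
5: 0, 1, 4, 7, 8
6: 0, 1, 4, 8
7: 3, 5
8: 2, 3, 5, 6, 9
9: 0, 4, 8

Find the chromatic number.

3 and 8 are adjacent, so at least 2 colors are needed.
2 colors suffice: color a → {0, 1, 4, 7, 8}; color b → {2, 3, 5, 6, 9}. No two adjacent vertices share a color.

2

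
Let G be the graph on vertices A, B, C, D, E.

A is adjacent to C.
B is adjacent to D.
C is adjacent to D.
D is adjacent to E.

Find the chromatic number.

2

B and D are adjacent, so at least 2 colors are needed.
2 colors suffice: color 1 → {A, D}; color 2 → {B, C, E}. No two adjacent vertices share a color.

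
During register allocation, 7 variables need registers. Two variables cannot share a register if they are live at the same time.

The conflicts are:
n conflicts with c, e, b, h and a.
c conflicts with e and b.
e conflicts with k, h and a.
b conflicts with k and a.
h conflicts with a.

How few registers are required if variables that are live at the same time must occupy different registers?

n, e, h, a pairwise conflict, so at least 4 registers are needed.
A valid assignment using 4 registers: n=1, c=3, e=2, b=2, k=1, h=4, a=3. No two conflicting variables share a register.

4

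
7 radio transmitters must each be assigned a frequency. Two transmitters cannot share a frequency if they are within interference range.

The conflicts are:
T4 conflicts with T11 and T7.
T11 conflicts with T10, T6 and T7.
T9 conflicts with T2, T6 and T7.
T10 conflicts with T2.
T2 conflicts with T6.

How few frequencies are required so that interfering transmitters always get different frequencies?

3

T9, T2, T6 all conflict with each other, so at least 3 frequencies are needed.
A valid assignment using 3 frequencies: T4=3, T11=1, T9=3, T10=2, T2=1, T6=2, T7=2. Every pair that conflicts lands in different frequencies.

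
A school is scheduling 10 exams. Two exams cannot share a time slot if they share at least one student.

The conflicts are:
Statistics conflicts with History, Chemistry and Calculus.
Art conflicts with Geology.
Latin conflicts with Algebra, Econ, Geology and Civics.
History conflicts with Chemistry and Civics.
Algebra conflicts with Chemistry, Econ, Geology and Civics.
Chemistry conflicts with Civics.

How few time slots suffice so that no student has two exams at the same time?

Latin, Algebra, Civics pairwise conflict, so at least 3 time slots are needed.
Using 3 time slots: Statistics=3, Art=1, Latin=2, History=1, Algebra=1, Chemistry=2, Econ=3, Geology=3, Calculus=1, Civics=3. Each listed conflict is separated.

3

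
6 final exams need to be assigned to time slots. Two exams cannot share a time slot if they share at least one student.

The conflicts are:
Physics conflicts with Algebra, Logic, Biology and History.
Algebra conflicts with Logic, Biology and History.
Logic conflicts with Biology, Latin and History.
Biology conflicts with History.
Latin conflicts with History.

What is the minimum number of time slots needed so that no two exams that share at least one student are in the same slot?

5

Physics, Algebra, Logic, Biology, History pairwise conflict, so at least 5 time slots are needed.
5 time slots suffice: Physics=5, Algebra=4, Logic=1, Biology=3, Latin=3, History=2. Every pair that conflicts lands in different time slots.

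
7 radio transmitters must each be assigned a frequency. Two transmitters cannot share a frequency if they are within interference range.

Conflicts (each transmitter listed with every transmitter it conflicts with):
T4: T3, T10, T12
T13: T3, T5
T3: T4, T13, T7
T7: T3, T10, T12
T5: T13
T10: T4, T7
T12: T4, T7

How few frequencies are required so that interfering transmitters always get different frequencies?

T4 and T10 conflict, so at least 2 frequencies are needed.
A valid assignment using 2 frequencies: T4=1, T13=1, T3=2, T7=1, T5=2, T10=2, T12=2. No two conflicting transmitters share a frequency.

2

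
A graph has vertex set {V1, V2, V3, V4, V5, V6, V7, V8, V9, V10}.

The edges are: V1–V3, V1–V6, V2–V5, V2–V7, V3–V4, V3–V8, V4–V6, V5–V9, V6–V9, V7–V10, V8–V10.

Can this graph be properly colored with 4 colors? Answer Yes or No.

Yes

The chromatic number is 3. The cycle V1-V6-V9-V5-V2-V7-V10-V8-V3-V1 has odd length 9, so it cannot be 2-colored; at least 3 colors are needed.
3 colors suffice: V1=2, V2=1, V3=1, V4=2, V5=2, V6=1, V7=2, V8=2, V9=3, V10=1.
Since 4 ≥ 3, a proper 4-coloring certainly exists.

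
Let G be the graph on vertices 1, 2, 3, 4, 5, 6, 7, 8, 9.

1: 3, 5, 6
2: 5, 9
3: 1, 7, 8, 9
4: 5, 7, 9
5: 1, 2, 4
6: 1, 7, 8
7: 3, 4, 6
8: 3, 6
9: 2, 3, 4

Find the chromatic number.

The cycle 4-7-6-1-5-4 has odd length 5, so it cannot be 2-colored; at least 3 colors are needed.
3 colors suffice: color red → {2, 3, 4, 6}; color blue → {5, 7, 8, 9}; color green → {1}. Each edge has distinct colors on its endpoints.

3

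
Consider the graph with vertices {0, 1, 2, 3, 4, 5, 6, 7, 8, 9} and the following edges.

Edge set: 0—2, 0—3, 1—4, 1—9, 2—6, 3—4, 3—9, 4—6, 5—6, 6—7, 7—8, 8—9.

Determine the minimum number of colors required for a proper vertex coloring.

The cycle 6-4-3-0-2-6 has odd length 5, so it cannot be 2-colored; at least 3 colors are needed.
3 colors suffice: color red → {1, 3, 6, 8}; color blue → {0, 4, 5, 7, 9}; color green → {2}. Each edge has distinct colors on its endpoints.

3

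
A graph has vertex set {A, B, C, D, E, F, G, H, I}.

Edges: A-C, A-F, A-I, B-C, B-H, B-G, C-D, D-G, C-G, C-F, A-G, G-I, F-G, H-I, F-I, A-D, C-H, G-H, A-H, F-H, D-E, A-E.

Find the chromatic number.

A, C, F, G, H are mutually adjacent (a clique of size 5), so at least 5 colors are needed.
5 colors suffice: color 1 → {A, B}; color 2 → {E, G}; color 3 → {D, H}; color 4 → {C, I}; color 5 → {F}. No two adjacent vertices share a color.

5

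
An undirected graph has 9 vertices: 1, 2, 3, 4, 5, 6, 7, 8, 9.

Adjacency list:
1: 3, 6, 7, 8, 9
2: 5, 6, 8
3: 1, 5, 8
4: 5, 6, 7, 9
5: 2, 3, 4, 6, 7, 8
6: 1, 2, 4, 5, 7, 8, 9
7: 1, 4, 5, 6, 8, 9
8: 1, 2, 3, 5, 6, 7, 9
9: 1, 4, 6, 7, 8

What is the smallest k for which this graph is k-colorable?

1, 6, 7, 8, 9 form a clique, so at least 5 colors are needed.
A valid assignment using 5 colors: 1=purple, 2=green, 3=blue, 4=red, 5=yellow, 6=blue, 7=green, 8=red, 9=yellow. Each edge has distinct colors on its endpoints.

5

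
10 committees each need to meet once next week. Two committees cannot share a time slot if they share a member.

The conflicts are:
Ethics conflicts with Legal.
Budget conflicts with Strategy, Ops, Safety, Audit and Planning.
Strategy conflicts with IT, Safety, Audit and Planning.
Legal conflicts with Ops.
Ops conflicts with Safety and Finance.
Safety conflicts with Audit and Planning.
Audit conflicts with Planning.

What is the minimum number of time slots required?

Budget, Strategy, Safety, Audit, Planning pairwise conflict, so at least 5 time slots are needed.
A valid assignment using 5 time slots: Ethics=1, Budget=2, Strategy=1, Legal=2, IT=2, Ops=1, Safety=3, Audit=4, Planning=5, Finance=2. No two conflicting committees share a time slot.

5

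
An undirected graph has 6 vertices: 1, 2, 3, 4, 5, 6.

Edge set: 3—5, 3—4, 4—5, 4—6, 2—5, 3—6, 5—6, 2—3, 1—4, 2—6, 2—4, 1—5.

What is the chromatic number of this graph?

2, 3, 4, 5, 6 are mutually adjacent (a clique of size 5), so at least 5 colors are needed.
5 colors suffice: color a → {5}; color b → {4}; color c → {1, 3}; color d → {2}; color e → {6}. No two adjacent vertices share a color.

5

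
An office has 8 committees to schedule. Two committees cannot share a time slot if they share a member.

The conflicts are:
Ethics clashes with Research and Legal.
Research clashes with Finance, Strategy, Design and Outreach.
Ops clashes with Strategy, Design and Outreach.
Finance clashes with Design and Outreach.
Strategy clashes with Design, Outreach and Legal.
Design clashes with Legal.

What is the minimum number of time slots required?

3

Ops, Strategy, Design pairwise conflict, so at least 3 time slots are needed.
3 time slots suffice: time slot 1 → {Ethics, Finance, Strategy}; time slot 2 → {Design, Outreach}; time slot 3 → {Research, Ops, Legal}. No two conflicting committees share a time slot.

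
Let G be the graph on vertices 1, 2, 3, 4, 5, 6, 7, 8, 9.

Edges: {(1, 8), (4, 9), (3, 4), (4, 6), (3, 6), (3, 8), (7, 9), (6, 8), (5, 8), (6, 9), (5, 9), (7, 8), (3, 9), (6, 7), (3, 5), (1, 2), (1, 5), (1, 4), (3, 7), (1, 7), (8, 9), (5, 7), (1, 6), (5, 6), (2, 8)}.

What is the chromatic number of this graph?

3, 5, 6, 7, 8, 9 form a clique, so at least 6 colors are needed.
A valid assignment using 6 colors: 1=yellow, 2=blue, 3=yellow, 4=red, 5=orange, 6=blue, 7=green, 8=red, 9=purple. No two adjacent vertices share a color.

6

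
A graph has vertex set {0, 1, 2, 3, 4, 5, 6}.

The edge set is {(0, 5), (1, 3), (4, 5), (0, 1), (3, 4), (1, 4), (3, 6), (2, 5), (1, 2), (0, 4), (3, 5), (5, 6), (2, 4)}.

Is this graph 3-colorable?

The chromatic number is 3. 0, 4, 5 are pairwise adjacent, so at least 3 colors are needed.
A valid assignment using 3 colors: 0=green, 1=red, 2=green, 3=green, 4=blue, 5=red, 6=blue.
That is already a proper 3-coloring.

Yes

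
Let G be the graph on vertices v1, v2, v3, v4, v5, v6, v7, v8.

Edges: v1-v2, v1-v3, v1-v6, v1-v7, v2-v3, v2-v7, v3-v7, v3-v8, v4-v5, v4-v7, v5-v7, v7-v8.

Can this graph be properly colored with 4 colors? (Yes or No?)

Yes

The chromatic number is 4. v1, v2, v3, v7 form a clique, so at least 4 colors are needed.
4 colors suffice: v1=3, v2=4, v3=2, v4=2, v5=3, v6=1, v7=1, v8=3.
That is already a proper 4-coloring.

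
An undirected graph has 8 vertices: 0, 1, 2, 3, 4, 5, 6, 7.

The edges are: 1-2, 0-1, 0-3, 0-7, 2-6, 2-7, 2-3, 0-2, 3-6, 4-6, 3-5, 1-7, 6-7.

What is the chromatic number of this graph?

0, 1, 2, 7 are mutually adjacent (a clique of size 4), so at least 4 colors are needed.
4 colors suffice: color red → {2, 4, 5}; color blue → {0, 6}; color green → {3, 7}; color yellow → {1}. Every edge joins two different colors.

4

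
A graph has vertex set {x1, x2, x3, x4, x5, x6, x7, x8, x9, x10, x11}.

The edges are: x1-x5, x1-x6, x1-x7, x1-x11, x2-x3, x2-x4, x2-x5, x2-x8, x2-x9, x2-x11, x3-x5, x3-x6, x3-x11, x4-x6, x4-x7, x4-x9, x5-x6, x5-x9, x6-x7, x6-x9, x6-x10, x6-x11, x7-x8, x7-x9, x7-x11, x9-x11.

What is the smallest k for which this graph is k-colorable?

4

x1, x6, x7, x11 form a clique, so at least 4 colors are needed.
One proper 4-coloring: x1=3, x2=1, x3=3, x4=2, x5=2, x6=1, x7=4, x8=2, x9=3, x10=2, x11=2. No two adjacent vertices share a color.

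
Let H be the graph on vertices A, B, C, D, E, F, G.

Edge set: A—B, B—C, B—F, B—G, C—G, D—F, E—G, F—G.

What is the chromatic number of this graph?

B, C, G are pairwise adjacent, so at least 3 colors are needed.
3 colors suffice: A=blue, B=red, C=green, D=red, E=red, F=green, G=blue. No two adjacent vertices share a color.

3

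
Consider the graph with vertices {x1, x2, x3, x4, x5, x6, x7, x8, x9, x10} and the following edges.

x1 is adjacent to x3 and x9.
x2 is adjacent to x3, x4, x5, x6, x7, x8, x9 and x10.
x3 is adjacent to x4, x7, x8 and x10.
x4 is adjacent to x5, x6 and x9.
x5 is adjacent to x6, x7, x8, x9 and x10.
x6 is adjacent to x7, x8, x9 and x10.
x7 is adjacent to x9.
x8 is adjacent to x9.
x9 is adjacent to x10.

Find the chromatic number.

x2, x5, x6, x8, x9 are pairwise adjacent (a clique of size 5), so at least 5 colors are needed.
A valid assignment using 5 colors: x1=2, x2=2, x3=1, x4=5, x5=3, x6=4, x7=5, x8=5, x9=1, x10=5. Every edge joins two different colors.

5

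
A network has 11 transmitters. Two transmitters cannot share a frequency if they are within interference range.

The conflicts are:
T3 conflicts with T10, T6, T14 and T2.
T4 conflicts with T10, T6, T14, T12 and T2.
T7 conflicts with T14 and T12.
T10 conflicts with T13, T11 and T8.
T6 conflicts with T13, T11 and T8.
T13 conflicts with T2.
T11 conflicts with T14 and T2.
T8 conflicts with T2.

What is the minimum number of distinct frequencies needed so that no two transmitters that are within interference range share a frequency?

2

T4 and T12 conflict, so at least 2 frequencies are needed.
2 frequencies suffice: T3=2, T4=2, T7=2, T10=1, T6=1, T13=2, T11=2, T14=1, T8=2, T12=1, T2=1. Every pair that conflicts lands in different frequencies.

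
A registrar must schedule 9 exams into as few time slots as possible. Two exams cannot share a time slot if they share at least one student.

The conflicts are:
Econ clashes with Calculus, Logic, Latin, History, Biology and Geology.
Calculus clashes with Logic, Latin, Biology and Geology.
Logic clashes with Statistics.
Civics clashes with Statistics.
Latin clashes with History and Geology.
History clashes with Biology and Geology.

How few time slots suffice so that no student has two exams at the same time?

Econ, Latin, History, Geology all conflict with each other, so at least 4 time slots are needed.
4 time slots suffice: time slot 1 → {Econ, Statistics}; time slot 2 → {Calculus, Civics, History}; time slot 3 → {Logic, Latin, Biology}; time slot 4 → {Geology}. No two conflicting exams share a time slot.

4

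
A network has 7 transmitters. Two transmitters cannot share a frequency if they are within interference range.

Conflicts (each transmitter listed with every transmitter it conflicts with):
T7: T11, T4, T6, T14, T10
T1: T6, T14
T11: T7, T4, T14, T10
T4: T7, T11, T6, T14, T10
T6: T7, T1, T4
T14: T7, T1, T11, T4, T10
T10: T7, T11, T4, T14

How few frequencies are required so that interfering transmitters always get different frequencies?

5

T7, T11, T4, T14, T10 are mutually in conflict, so at least 5 frequencies are needed.
Using 5 frequencies: T7=3, T1=1, T11=4, T4=1, T6=2, T14=2, T10=5. No two conflicting transmitters share a frequency.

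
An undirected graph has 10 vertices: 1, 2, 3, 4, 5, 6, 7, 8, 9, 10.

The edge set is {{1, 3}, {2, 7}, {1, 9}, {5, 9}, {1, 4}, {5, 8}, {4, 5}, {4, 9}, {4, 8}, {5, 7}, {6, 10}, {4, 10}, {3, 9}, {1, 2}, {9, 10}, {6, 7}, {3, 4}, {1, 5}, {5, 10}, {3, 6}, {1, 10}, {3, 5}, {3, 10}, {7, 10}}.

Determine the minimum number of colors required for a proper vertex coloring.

1, 3, 4, 5, 9, 10 are pairwise adjacent (a clique of size 6), so at least 6 colors are needed.
6 colors suffice: 1=d, 2=a, 3=c, 4=e, 5=b, 6=b, 7=c, 8=a, 9=f, 10=a. Each edge has distinct colors on its endpoints.

6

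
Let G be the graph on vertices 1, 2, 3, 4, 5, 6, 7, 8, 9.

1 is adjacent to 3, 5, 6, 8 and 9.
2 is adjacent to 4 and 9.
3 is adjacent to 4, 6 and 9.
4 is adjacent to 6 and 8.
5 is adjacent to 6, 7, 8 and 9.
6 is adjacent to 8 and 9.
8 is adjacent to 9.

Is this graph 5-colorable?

Yes

The chromatic number is 5. 1, 5, 6, 8, 9 form a clique, so at least 5 colors are needed.
One proper 5-coloring: 1=e, 2=b, 3=c, 4=a, 5=c, 6=b, 7=a, 8=d, 9=a.
That is already a proper 5-coloring.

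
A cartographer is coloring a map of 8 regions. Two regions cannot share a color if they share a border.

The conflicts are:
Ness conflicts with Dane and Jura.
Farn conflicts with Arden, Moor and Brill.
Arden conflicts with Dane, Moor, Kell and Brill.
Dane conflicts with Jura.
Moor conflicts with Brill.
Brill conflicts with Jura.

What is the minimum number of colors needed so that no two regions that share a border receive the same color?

4

Farn, Arden, Moor, Brill all conflict with each other, so at least 4 colors are needed.
4 colors suffice: Ness=3, Farn=3, Arden=1, Dane=2, Moor=4, Kell=2, Brill=2, Jura=1. No two conflicting regions share a color.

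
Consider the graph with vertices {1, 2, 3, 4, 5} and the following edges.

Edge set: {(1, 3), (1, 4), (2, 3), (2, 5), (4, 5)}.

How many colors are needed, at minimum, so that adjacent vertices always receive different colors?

The cycle 1-3-2-5-4-1 has odd length 5, so it cannot be 2-colored; at least 3 colors are needed.
One proper 3-coloring: 1=red, 2=red, 3=blue, 4=green, 5=blue. No two adjacent vertices share a color.

3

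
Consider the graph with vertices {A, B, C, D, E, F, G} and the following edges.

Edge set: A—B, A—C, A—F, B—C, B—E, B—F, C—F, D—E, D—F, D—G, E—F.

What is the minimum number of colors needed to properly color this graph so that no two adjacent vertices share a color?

A, B, C, F form a clique, so at least 4 colors are needed.
4 colors suffice: A=4, B=2, C=3, D=2, E=3, F=1, G=1. No two adjacent vertices share a color.

4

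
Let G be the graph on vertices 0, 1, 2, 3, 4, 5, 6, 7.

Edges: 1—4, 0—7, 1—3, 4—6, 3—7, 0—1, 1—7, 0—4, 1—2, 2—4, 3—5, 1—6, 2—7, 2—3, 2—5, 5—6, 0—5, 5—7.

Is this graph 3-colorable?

2, 3, 5, 7 are pairwise adjacent (a clique of size 4), so at least 4 colors are needed.
So 3 colors are not enough.

No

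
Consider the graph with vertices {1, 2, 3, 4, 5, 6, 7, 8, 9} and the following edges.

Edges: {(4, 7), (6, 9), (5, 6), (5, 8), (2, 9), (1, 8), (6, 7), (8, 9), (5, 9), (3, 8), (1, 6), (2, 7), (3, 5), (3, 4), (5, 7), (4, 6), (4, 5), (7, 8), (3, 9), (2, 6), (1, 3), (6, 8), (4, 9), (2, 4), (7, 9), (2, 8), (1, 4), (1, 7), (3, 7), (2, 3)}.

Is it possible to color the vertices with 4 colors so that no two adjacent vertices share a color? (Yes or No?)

2, 4, 6, 7, 9 are pairwise adjacent (a clique of size 5), so at least 5 colors are needed.
So 4 colors are not enough.

No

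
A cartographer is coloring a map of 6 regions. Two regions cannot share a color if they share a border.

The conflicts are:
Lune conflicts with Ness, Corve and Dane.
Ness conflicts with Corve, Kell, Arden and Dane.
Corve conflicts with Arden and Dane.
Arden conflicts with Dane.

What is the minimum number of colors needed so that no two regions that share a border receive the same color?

Lune, Ness, Corve, Dane are mutually in conflict, so at least 4 colors are needed.
4 colors suffice: Lune=4, Ness=1, Corve=3, Kell=2, Arden=4, Dane=2. No two conflicting regions share a color.

4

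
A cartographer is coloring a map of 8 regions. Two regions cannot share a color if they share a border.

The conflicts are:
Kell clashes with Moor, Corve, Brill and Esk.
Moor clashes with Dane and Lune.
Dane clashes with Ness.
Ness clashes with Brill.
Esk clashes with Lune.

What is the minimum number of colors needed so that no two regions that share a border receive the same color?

The cycle Ness-Dane-Moor-Kell-Brill-Ness has odd length 5, so it cannot be 2-colored; at least 3 colors are needed.
A valid assignment using 3 colors: Kell=1, Moor=2, Dane=1, Ness=2, Corve=2, Brill=3, Esk=2, Lune=1. Every pair that conflicts lands in different colors.

3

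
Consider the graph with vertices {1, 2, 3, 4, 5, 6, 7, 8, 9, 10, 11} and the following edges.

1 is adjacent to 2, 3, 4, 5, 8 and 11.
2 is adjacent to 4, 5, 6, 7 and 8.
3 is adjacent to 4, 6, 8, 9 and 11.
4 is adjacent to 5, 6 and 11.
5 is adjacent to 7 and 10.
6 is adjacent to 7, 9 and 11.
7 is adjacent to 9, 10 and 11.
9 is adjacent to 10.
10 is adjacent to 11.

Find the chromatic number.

3, 4, 6, 11 are pairwise adjacent (a clique of size 4), so at least 4 colors are needed.
4 colors suffice: color red → {1, 6, 10}; color blue → {4, 7, 8}; color green → {2, 3}; color yellow → {5, 9, 11}. Each edge has distinct colors on its endpoints.

4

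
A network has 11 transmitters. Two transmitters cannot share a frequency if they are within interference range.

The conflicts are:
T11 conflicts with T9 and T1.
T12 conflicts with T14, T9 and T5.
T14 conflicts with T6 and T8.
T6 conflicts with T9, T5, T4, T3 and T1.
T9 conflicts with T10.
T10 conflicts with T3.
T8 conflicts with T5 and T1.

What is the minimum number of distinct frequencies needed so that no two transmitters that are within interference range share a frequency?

T9 and T10 conflict, so at least 2 frequencies are needed.
Using 2 frequencies: T11=1, T12=1, T14=2, T6=1, T9=2, T10=1, T8=1, T5=2, T4=2, T3=2, T1=2. No two conflicting transmitters share a frequency.

2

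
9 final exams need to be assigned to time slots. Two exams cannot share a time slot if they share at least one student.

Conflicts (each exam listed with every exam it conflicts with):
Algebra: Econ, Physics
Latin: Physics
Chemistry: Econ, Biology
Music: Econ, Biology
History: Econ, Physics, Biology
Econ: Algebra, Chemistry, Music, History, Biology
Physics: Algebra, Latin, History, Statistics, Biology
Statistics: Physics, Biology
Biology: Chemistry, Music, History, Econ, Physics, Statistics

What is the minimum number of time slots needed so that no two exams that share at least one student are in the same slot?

Chemistry, Econ, Biology pairwise conflict, so at least 3 time slots are needed.
3 time slots suffice: time slot 1 → {Algebra, Latin, Biology}; time slot 2 → {Econ, Physics}; time slot 3 → {Chemistry, Music, History, Statistics}. Each listed conflict is separated.

3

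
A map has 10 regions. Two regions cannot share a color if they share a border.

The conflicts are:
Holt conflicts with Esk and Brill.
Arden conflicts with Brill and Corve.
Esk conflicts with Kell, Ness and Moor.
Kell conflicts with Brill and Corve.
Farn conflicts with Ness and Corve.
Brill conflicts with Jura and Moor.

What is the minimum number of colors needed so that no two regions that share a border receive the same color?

The cycle Corve-Farn-Ness-Esk-Kell-Corve has odd length 5, so it cannot be 2-colored; at least 3 colors are needed.
One proper 3-coloring: Holt=2, Arden=2, Esk=1, Kell=2, Farn=3, Brill=1, Jura=2, Ness=2, Moor=2, Corve=1. No two conflicting regions share a color.

3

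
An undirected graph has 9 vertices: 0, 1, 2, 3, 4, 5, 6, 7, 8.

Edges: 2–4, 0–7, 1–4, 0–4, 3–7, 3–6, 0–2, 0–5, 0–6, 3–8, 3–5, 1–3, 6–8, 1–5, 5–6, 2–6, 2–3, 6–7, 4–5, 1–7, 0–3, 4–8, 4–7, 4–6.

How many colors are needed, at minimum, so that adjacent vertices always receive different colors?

0, 3, 5, 6 are mutually adjacent (a clique of size 4), so at least 4 colors are needed.
One proper 4-coloring: 0=c, 1=b, 2=d, 3=a, 4=a, 5=d, 6=b, 7=d, 8=c. No two adjacent vertices share a color.

4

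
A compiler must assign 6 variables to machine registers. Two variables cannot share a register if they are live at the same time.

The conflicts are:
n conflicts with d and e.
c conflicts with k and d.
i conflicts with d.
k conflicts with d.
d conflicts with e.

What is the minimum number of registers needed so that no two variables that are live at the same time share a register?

3

n, d, e all conflict with each other, so at least 3 registers are needed.
3 registers suffice: register 1 → {d}; register 2 → {i, k, e}; register 3 → {n, c}. Each listed conflict is separated.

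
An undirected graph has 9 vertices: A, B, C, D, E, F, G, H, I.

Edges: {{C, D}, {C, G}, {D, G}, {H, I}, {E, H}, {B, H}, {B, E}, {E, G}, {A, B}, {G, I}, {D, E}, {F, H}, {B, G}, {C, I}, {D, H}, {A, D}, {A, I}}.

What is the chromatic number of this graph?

C, G, I form a triangle, so at least 3 colors are needed.
3 colors suffice: color 1 → {B, D, F, I}; color 2 → {A, G, H}; color 3 → {C, E}. Each edge has distinct colors on its endpoints.

3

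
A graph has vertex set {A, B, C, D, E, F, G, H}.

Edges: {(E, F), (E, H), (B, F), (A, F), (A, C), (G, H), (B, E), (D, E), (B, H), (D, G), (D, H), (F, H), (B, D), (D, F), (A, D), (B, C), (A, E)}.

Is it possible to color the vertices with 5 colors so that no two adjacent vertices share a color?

The chromatic number is 5. B, D, E, F, H form a clique, so at least 5 colors are needed.
5 colors suffice: color red → {C, D}; color blue → {A, H}; color green → {F, G}; color yellow → {B}; color purple → {E}.
That is already a proper 5-coloring.

Yes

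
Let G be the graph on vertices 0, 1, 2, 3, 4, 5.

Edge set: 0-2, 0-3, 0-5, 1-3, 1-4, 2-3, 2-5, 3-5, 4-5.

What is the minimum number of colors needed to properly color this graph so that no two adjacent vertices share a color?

0, 2, 3, 5 are pairwise adjacent (a clique of size 4), so at least 4 colors are needed.
4 colors suffice: color red → {3, 4}; color blue → {1, 5}; color green → {0}; color yellow → {2}. Each edge has distinct colors on its endpoints.

4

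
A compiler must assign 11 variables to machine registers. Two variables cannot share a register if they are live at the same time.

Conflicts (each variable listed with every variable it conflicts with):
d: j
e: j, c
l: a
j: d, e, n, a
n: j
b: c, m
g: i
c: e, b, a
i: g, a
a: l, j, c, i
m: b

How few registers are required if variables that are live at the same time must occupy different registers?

2

b and c conflict, so at least 2 registers are needed.
2 registers suffice: register 1 → {l, j, c, i, m}; register 2 → {d, e, n, b, g, a}. Each listed conflict is separated.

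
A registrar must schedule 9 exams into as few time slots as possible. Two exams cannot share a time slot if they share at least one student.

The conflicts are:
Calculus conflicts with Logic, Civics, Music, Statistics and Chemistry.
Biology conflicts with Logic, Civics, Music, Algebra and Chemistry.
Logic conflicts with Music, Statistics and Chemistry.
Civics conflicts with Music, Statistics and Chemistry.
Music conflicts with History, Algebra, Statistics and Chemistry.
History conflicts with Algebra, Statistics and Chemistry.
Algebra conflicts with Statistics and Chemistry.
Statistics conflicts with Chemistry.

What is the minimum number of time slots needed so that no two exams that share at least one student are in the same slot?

5

Calculus, Logic, Music, Statistics, Chemistry all conflict with each other, so at least 5 time slots are needed.
A valid assignment using 5 time slots: Calculus=4, Biology=3, Logic=5, Civics=5, Music=1, History=5, Algebra=4, Statistics=3, Chemistry=2. Each listed conflict is separated.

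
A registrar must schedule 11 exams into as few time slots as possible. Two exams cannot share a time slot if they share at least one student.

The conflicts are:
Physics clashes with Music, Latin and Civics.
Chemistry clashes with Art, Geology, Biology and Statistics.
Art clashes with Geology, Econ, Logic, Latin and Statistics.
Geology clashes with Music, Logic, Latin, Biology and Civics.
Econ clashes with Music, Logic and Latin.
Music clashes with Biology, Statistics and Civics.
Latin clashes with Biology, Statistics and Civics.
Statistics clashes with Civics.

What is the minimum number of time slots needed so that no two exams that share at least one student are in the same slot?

3

Chemistry, Geology, Biology pairwise conflict, so at least 3 time slots are needed.
3 time slots suffice: time slot 1 → {Physics, Geology, Econ, Statistics}; time slot 2 → {Chemistry, Music, Logic, Latin}; time slot 3 → {Art, Biology, Civics}. No two conflicting exams share a time slot.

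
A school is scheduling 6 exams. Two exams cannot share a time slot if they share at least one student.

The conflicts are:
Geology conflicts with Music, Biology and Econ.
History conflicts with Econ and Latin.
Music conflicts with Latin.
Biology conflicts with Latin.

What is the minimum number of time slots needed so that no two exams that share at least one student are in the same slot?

3

The cycle Geology-Music-Latin-History-Econ-Geology has odd length 5, so it cannot be 2-colored; at least 3 time slots are needed.
3 time slots suffice: time slot 1 → {Geology, Latin}; time slot 2 → {Music, Biology, Econ}; time slot 3 → {History}. No two conflicting exams share a time slot.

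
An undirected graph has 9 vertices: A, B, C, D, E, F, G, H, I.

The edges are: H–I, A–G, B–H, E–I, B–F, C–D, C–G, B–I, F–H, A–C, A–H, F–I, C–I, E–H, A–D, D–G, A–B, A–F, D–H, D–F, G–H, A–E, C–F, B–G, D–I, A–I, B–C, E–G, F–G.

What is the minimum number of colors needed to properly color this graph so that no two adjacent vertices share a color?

5

A, B, F, H, I form a clique, so at least 5 colors are needed.
One proper 5-coloring: A=1, B=5, C=3, D=5, E=2, F=2, G=4, H=3, I=4. Every edge joins two different colors.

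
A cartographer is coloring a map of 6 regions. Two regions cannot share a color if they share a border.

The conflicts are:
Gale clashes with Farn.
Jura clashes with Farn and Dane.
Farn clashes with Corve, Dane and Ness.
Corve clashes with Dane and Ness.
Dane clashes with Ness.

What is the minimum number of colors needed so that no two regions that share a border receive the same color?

4

Farn, Corve, Dane, Ness pairwise conflict, so at least 4 colors are needed.
4 colors suffice: color 1 → {Farn}; color 2 → {Gale, Dane}; color 3 → {Jura, Corve}; color 4 → {Ness}. Every pair that conflicts lands in different colors.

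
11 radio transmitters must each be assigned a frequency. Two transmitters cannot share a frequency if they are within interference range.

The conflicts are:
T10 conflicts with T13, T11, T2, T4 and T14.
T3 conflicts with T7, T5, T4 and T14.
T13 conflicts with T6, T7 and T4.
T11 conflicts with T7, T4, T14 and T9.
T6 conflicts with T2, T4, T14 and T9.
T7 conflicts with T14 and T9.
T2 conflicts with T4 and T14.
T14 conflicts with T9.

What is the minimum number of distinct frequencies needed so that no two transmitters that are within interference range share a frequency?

T11, T7, T14, T9 all conflict with each other, so at least 4 frequencies are needed.
4 frequencies suffice: T10=2, T3=3, T13=3, T11=3, T6=2, T7=2, T5=1, T2=3, T4=1, T14=1, T9=4. Every pair that conflicts lands in different frequencies.

4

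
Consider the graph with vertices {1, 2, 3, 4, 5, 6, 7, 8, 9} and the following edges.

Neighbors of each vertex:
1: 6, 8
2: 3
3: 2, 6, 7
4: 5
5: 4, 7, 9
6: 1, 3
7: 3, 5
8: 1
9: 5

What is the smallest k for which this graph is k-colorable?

4 and 5 are adjacent, so at least 2 colors are needed.
2 colors suffice: color a → {1, 3, 5}; color b → {2, 4, 6, 7, 8, 9}. No two adjacent vertices share a color.

2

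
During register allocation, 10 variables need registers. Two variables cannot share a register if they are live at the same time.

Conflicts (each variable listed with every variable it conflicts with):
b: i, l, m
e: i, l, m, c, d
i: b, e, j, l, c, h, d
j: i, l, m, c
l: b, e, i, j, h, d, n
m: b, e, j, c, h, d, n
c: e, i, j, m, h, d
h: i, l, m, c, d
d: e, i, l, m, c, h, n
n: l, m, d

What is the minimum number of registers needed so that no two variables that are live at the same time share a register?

e, m, c, d all conflict with each other, so at least 4 registers are needed.
4 registers suffice: b=2, e=4, i=1, j=2, l=3, m=1, c=3, h=4, d=2, n=4. Each listed conflict is separated.

4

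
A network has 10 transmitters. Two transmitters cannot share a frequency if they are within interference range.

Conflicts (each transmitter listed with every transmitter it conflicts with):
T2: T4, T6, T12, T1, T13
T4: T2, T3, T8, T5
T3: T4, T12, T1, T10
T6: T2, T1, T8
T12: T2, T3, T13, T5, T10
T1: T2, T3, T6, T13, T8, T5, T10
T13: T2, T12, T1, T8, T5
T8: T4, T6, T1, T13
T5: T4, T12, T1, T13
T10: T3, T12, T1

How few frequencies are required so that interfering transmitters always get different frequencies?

3

T12, T13, T5 are mutually in conflict, so at least 3 frequencies are needed.
3 frequencies suffice: frequency 1 → {T4, T12, T1}; frequency 2 → {T2, T3, T8, T5}; frequency 3 → {T6, T13, T10}. Each listed conflict is separated.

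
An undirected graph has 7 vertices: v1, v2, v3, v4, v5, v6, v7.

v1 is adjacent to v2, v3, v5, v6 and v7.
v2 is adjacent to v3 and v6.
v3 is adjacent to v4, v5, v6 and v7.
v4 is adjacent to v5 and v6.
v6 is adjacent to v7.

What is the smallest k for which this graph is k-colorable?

v1, v3, v6, v7 are mutually adjacent (a clique of size 4), so at least 4 colors are needed.
4 colors suffice: v1=2, v2=4, v3=1, v4=2, v5=3, v6=3, v7=4. No two adjacent vertices share a color.

4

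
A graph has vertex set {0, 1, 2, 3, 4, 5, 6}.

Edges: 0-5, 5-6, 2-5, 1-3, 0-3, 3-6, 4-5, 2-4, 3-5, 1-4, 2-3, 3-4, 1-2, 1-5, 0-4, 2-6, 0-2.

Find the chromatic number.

0, 2, 3, 4, 5 are pairwise adjacent (a clique of size 5), so at least 5 colors are needed.
5 colors suffice: 0=e, 1=e, 2=c, 3=b, 4=d, 5=a, 6=d. No two adjacent vertices share a color.

5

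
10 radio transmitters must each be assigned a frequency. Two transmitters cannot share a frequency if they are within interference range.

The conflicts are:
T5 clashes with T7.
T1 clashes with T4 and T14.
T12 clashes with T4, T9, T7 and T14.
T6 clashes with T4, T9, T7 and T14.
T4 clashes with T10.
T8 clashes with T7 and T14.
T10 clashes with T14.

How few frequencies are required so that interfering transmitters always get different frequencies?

T12 and T14 conflict, so at least 2 frequencies are needed.
A valid assignment using 2 frequencies: T5=2, T1=2, T12=2, T6=2, T4=1, T8=2, T9=1, T7=1, T10=2, T14=1. No two conflicting transmitters share a frequency.

2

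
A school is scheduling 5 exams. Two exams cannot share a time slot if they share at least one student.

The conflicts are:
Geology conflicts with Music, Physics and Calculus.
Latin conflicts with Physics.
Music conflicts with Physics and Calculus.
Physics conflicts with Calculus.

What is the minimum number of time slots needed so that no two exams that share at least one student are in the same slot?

4

Geology, Music, Physics, Calculus are mutually in conflict, so at least 4 time slots are needed.
4 time slots suffice: time slot 1 → {Physics}; time slot 2 → {Geology, Latin}; time slot 3 → {Calculus}; time slot 4 → {Music}. No two conflicting exams share a time slot.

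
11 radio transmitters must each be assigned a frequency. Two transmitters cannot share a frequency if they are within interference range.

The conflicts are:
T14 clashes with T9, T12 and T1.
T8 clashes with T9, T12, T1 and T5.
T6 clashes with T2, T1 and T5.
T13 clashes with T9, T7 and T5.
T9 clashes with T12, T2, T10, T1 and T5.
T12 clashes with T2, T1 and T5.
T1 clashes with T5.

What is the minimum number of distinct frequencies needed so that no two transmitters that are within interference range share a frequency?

T8, T9, T12, T1, T5 are mutually in conflict, so at least 5 frequencies are needed.
5 frequencies suffice: frequency 1 → {T6, T9, T7}; frequency 2 → {T14, T2, T10, T5}; frequency 3 → {T13, T12}; frequency 4 → {T1}; frequency 5 → {T8}. Each listed conflict is separated.

5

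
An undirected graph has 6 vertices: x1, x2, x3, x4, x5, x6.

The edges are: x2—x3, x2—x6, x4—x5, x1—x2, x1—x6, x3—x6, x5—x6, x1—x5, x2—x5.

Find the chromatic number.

x1, x2, x5, x6 are pairwise adjacent (a clique of size 4), so at least 4 colors are needed.
One proper 4-coloring: x1=4, x2=2, x3=3, x4=1, x5=3, x6=1. Each edge has distinct colors on its endpoints.

4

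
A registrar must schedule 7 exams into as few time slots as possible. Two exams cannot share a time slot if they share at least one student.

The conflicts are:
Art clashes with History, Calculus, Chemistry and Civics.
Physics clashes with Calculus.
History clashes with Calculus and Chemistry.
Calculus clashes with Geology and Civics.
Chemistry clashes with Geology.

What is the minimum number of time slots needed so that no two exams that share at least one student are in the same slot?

Art, Calculus, Civics pairwise conflict, so at least 3 time slots are needed.
A valid assignment using 3 time slots: Art=2, Physics=2, History=3, Calculus=1, Chemistry=1, Geology=2, Civics=3. No two conflicting exams share a time slot.

3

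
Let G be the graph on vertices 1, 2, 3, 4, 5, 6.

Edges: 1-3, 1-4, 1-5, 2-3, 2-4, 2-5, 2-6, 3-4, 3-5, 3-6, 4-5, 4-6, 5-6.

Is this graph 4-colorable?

2, 3, 4, 5, 6 form a clique, so at least 5 colors are needed.
So 4 colors are not enough.

No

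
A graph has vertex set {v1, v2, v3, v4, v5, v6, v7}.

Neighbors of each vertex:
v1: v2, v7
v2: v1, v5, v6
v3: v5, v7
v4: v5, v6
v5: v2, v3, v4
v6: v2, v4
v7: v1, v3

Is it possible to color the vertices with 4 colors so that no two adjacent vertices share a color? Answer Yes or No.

The chromatic number is 3. The cycle v7-v1-v2-v5-v3-v7 has odd length 5, so it cannot be 2-colored; at least 3 colors are needed.
A valid assignment using 3 colors: v1=2, v2=1, v3=3, v4=1, v5=2, v6=2, v7=1.
Since 4 ≥ 3, a proper 4-coloring certainly exists.

Yes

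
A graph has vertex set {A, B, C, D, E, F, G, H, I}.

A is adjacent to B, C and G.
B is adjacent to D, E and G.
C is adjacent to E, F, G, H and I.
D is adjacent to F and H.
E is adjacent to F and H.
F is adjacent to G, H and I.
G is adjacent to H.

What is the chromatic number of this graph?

C, E, F, H are pairwise adjacent (a clique of size 4), so at least 4 colors are needed.
4 colors suffice: color 1 → {B, F}; color 2 → {C, D}; color 3 → {A, H, I}; color 4 → {E, G}. Every edge joins two different colors.

4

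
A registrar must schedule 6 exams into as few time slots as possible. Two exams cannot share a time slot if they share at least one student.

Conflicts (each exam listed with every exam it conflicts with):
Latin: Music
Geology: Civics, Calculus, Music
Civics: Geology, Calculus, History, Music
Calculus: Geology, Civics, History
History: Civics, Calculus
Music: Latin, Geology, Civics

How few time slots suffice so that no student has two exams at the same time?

3

Geology, Civics, Music all conflict with each other, so at least 3 time slots are needed.
3 time slots suffice: time slot 1 → {Latin, Civics}; time slot 2 → {Calculus, Music}; time slot 3 → {Geology, History}. Every pair that conflicts lands in different time slots.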